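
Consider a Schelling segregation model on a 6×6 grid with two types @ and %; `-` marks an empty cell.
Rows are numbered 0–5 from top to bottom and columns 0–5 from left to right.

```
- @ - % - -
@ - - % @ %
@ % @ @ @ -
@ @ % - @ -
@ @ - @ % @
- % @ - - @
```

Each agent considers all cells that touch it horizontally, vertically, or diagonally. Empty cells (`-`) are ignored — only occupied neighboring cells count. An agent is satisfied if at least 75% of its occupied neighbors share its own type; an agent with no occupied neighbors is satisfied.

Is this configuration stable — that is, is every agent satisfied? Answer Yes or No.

No

Row 0: (0,1)@ 1/1 ✓ · (0,3)% 1/2 ✗
Row 1: (1,0)@ 2/3 ✗ · (1,3)% 1/5 ✗ · (1,4)@ 2/5 ✗ · (1,5)% 0/2 ✗
Row 2: (2,0)@ 3/4 ✓ · (2,1)% 1/6 ✗ · (2,2)@ 2/5 ✗ · (2,3)@ 4/6 ✗ · (2,4)@ 3/5 ✗
Row 3: (3,0)@ 4/5 ✓ · (3,1)@ 5/7 ✗ · (3,2)% 1/6 ✗ · (3,4)@ 4/5 ✓
Row 4: (4,0)@ 3/4 ✓ · (4,1)@ 4/6 ✗ · (4,3)@ 2/4 ✗ · (4,4)% 0/4 ✗ · (4,5)@ 2/3 ✗
Row 5: (5,1)% 0/3 ✗ · (5,2)@ 2/3 ✗ · (5,5)@ 1/2 ✗
For instance (0,3) has only 1/2 same-type neighbors, below 3/4.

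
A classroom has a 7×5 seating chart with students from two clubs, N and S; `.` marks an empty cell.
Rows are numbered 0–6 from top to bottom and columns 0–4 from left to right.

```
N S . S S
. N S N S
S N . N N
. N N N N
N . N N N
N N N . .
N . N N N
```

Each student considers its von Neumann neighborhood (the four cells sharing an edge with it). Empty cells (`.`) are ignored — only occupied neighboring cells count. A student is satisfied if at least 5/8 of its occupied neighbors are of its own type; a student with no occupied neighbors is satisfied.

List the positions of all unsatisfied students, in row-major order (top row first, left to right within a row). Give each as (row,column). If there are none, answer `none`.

(0,0), (0,1), (0,3), (1,1), (1,2), (1,3), (1,4), (2,0)

Row 0: (0,0)N 0/1 not · (0,1)S 0/2 not · (0,3)S 1/2 not · (0,4)S 2/2 satisfied
Row 1: (1,1)N 1/3 not · (1,2)S 0/2 not · (1,3)N 1/4 not · (1,4)S 1/3 not
Row 2: (2,0)S 0/1 not · (2,1)N 2/3 satisfied · (2,3)N 3/3 satisfied · (2,4)N 2/3 satisfied
Row 3: (3,1)N 2/2 satisfied · (3,2)N 3/3 satisfied · (3,3)N 4/4 satisfied · (3,4)N 3/3 satisfied
Row 4: (4,0)N 1/1 satisfied · (4,2)N 3/3 satisfied · (4,3)N 3/3 satisfied · (4,4)N 2/2 satisfied
Row 5: (5,0)N 3/3 satisfied · (5,1)N 2/2 satisfied · (5,2)N 3/3 satisfied
Row 6: (6,0)N 1/1 satisfied · (6,2)N 2/2 satisfied · (6,3)N 2/2 satisfied · (6,4)N 1/1 satisfied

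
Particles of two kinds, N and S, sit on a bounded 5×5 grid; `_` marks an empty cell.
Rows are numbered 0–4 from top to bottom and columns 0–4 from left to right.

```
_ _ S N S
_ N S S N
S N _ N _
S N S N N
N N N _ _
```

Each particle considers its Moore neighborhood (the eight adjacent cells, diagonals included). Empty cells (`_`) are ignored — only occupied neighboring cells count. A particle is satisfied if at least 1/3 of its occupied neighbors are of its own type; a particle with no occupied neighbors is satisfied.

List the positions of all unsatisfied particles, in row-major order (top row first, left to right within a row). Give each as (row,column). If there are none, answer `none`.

(0,2)S 2/4 satisfied
(0,3)N 1/5 not
(0,4)S 1/3 satisfied
(1,1)N 1/4 not
(1,2)S 2/6 satisfied
(1,3)S 3/6 satisfied
(1,4)N 2/4 satisfied
(2,0)S 1/4 not
(2,1)N 2/6 satisfied
(2,3)N 3/6 satisfied
(3,0)S 1/5 not
(3,1)N 4/7 satisfied
(3,2)S 0/6 not
(3,3)N 3/4 satisfied
(3,4)N 2/2 satisfied
(4,0)N 2/3 satisfied
(4,1)N 3/5 satisfied
(4,2)N 3/4 satisfied

(0,3), (1,1), (2,0), (3,0), (3,2)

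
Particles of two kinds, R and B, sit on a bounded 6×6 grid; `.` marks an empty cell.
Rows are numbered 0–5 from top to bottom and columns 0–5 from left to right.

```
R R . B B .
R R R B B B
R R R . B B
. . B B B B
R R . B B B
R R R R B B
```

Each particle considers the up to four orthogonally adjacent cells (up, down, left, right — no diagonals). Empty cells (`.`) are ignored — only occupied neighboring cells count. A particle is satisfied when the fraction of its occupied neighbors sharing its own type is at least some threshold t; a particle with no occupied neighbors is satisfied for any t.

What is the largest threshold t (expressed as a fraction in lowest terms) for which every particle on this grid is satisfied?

(0,0)R 2/2
(0,1)R 2/2
(0,3)B 2/2
(0,4)B 2/2
(1,0)R 3/3
(1,1)R 4/4
(1,2)R 2/3
(1,3)B 2/3
(1,4)B 4/4
(1,5)B 2/2
(2,0)R 2/2
(2,1)R 3/3
(2,2)R 2/3
(2,4)B 3/3
(2,5)B 3/3
(3,2)B 1/2
(3,3)B 3/3
(3,4)B 4/4
(3,5)B 3/3
(4,0)R 2/2
(4,1)R 2/2
(4,3)B 2/3
(4,4)B 4/4
(4,5)B 3/3
(5,0)R 2/2
(5,1)R 3/3
(5,2)R 2/2
(5,3)R 1/3
(5,4)B 2/3
(5,5)B 2/2
The smallest same-type fraction is 1/3 at (5,3), which reduces to 1/3. Any threshold above that leaves this particle unsatisfied.

1/3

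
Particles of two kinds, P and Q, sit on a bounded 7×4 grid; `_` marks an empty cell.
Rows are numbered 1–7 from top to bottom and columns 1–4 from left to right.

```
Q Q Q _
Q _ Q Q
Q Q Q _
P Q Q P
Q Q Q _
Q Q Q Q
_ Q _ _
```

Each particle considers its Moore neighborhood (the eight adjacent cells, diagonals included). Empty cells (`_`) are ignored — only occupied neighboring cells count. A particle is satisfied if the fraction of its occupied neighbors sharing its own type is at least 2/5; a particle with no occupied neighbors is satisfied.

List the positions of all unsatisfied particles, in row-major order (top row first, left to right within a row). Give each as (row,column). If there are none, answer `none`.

Row 1: (1,1)Q 2/2 satisfied · (1,2)Q 4/4 satisfied · (1,3)Q 3/3 satisfied
Row 2: (2,1)Q 4/4 satisfied · (2,3)Q 5/5 satisfied · (2,4)Q 3/3 satisfied
Row 3: (3,1)Q 3/4 satisfied · (3,2)Q 6/7 satisfied · (3,3)Q 5/6 satisfied
Row 4: (4,1)P 0/5 not · (4,2)Q 7/8 satisfied · (4,3)Q 5/6 satisfied · (4,4)P 0/3 not
Row 5: (5,1)Q 4/5 satisfied · (5,2)Q 7/8 satisfied · (5,3)Q 6/7 satisfied
Row 6: (6,1)Q 4/4 satisfied · (6,2)Q 6/6 satisfied · (6,3)Q 5/5 satisfied · (6,4)Q 2/2 satisfied
Row 7: (7,2)Q 3/3 satisfied

(4,1), (4,4)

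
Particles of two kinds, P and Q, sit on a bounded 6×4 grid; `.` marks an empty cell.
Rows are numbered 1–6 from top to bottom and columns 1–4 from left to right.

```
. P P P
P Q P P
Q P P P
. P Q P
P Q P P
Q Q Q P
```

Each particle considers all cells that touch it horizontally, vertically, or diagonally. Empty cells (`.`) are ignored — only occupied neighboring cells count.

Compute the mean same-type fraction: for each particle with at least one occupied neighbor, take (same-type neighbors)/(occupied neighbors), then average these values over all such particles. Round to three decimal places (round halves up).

(1,2)P 3/4
(1,3)P 4/5
(1,4)P 3/3
(2,1)P 2/4
(2,2)Q 1/7
(2,3)P 7/8
(2,4)P 5/5
(3,1)Q 1/4
(3,2)P 4/7
(3,3)P 6/8
(3,4)P 4/5
(4,2)P 4/7
(4,3)Q 1/8
(4,4)P 4/5
(5,1)P 1/4
(5,2)Q 4/7
(5,3)P 4/8
(5,4)P 3/5
(6,1)Q 2/3
(6,2)Q 3/5
(6,3)Q 2/5
(6,4)P 2/3
Sum over 22 particles: 3/4 + 4/5 + 3/3 + 2/4 + 1/7 + 7/8 + 5/5 + 1/4 + 4/7 + 6/8 + 4/5 + 4/7 + 1/8 + 4/5 + 1/4 + 4/7 + 4/8 + 3/5 + 2/3 + 3/5 + 2/5 + 2/3 = 277/21; mean = 277/21 ÷ 22 = 277/462 = 0.599567… → 0.600.

0.600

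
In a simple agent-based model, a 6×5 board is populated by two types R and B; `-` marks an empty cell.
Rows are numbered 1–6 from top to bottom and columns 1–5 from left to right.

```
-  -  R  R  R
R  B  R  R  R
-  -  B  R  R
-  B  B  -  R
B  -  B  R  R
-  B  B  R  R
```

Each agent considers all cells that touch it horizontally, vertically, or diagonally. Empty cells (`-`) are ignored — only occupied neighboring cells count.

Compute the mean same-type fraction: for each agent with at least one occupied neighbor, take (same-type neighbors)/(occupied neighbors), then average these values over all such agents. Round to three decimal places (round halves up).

0.759

Row 1: (1,3)R 3/4 · (1,4)R 5/5 · (1,5)R 3/3
Row 2: (2,1)R 0/1 · (2,2)B 1/4 · (2,3)R 4/6 · (2,4)R 7/8 · (2,5)R 5/5
Row 3: (3,3)B 3/6 · (3,4)R 5/7 · (3,5)R 4/4
Row 4: (4,2)B 4/4 · (4,3)B 3/5 · (4,5)R 4/4
Row 5: (5,1)B 2/2 · (5,3)B 4/6 · (5,4)R 4/7 · (5,5)R 4/4
Row 6: (6,2)B 3/3 · (6,3)B 2/4 · (6,4)R 3/5 · (6,5)R 3/3
Sum over 22 agents: 3/4 + 5/5 + 3/3 + 0/1 + 1/4 + 4/6 + 7/8 + 5/5 + 3/6 + 5/7 + 4/4 + 4/4 + 3/5 + 4/4 + 2/2 + 4/6 + 4/7 + 4/4 + 3/3 + 2/4 + 3/5 + 3/3 = 14023/840; mean = 14023/840 ÷ 22 = 14023/18480 = 0.758820… → 0.759.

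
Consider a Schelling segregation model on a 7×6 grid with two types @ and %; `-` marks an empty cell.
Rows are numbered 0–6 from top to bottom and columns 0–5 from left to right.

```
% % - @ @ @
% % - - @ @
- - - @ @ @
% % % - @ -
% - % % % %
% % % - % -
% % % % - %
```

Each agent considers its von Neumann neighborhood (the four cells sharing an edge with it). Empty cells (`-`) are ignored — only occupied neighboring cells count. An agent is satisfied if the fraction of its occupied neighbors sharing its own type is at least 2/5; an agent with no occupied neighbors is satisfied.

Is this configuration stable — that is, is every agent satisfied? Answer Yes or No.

Yes

(0,0)% 2/2 satisfied
(0,1)% 2/2 satisfied
(0,3)@ 1/1 satisfied
(0,4)@ 3/3 satisfied
(0,5)@ 2/2 satisfied
(1,0)% 2/2 satisfied
(1,1)% 2/2 satisfied
(1,4)@ 3/3 satisfied
(1,5)@ 3/3 satisfied
(2,3)@ 1/1 satisfied
(2,4)@ 4/4 satisfied
(2,5)@ 2/2 satisfied
(3,0)% 2/2 satisfied
(3,1)% 2/2 satisfied
(3,2)% 2/2 satisfied
(3,4)@ 1/2 satisfied
(4,0)% 2/2 satisfied
(4,2)% 3/3 satisfied
(4,3)% 2/2 satisfied
(4,4)% 3/4 satisfied
(4,5)% 1/1 satisfied
(5,0)% 3/3 satisfied
(5,1)% 3/3 satisfied
(5,2)% 3/3 satisfied
(5,4)% 1/1 satisfied
(6,0)% 2/2 satisfied
(6,1)% 3/3 satisfied
(6,2)% 3/3 satisfied
(6,3)% 1/1 satisfied
(6,5)% 0/0 satisfied
All meet the threshold, so the configuration is stable.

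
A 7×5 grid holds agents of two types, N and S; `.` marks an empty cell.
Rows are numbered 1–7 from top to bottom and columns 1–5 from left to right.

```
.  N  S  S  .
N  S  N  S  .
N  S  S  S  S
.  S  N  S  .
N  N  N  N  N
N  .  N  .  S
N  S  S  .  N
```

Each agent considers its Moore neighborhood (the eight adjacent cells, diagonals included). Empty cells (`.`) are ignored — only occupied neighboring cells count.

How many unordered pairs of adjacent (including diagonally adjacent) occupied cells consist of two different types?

Scan each occupied cell's neighbors to the right and below (and the two forward diagonals) so each pair is counted once.
From row 1: 4 unlike of 10 pairs (running 4/10).
From row 2: 8 unlike of 14 pairs (running 12/24).
From row 3: 5 unlike of 13 pairs (running 17/37).
From row 4: 8 unlike of 11 pairs (running 25/48).
From row 5: 2 unlike of 11 pairs (running 27/59).
From row 6: 4 unlike of 5 pairs (running 31/64).
From row 7: 1 unlike of 2 pairs (running 32/66).
Total adjacent occupied pairs: 66; unlike-type pairs: 32.

32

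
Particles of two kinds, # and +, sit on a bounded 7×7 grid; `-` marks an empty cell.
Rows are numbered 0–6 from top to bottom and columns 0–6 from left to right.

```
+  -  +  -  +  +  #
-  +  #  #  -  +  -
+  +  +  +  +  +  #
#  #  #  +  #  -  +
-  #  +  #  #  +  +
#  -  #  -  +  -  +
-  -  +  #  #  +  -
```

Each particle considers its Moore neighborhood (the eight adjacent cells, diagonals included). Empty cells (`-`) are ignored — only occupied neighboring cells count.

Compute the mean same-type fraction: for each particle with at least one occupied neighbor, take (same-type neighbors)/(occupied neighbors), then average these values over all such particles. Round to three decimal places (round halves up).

Row 0: (0,0)+ 1/1 · (0,2)+ 1/3 · (0,4)+ 2/3 · (0,5)+ 2/3 · (0,6)# 0/2
Row 1: (1,1)+ 5/6 · (1,2)# 1/6 · (1,3)# 1/6 · (1,5)+ 4/6
Row 2: (2,0)+ 2/4 · (2,1)+ 3/7 · (2,2)+ 4/8 · (2,3)+ 3/7 · (2,4)+ 4/6 · (2,5)+ 3/5 · (2,6)# 0/3
Row 3: (3,0)# 2/4 · (3,1)# 3/7 · (3,2)# 3/8 · (3,3)+ 4/8 · (3,4)# 2/7 · (3,6)+ 3/4
Row 4: (4,1)# 5/6 · (4,2)+ 1/6 · (4,3)# 4/7 · (4,4)# 2/5 · (4,5)+ 4/6 · (4,6)+ 3/3
Row 5: (5,0)# 1/1 · (5,2)# 3/5 · (5,4)+ 2/6 · (5,6)+ 3/3
Row 6: (6,2)+ 0/2 · (6,3)# 2/4 · (6,4)# 1/3 · (6,5)+ 2/3
Sum over 36 particles: 1/1 + 1/3 + 2/3 + 2/3 + 0/2 + 5/6 + 1/6 + 1/6 + 4/6 + 2/4 + 3/7 + 4/8 + 3/7 + 4/6 + 3/5 + 0/3 + 2/4 + 3/7 + 3/8 + 4/8 + 2/7 + 3/4 + 5/6 + 1/6 + 4/7 + 2/5 + 4/6 + 3/3 + 1/1 + 3/5 + 2/6 + 3/3 + 0/2 + 2/4 + 1/3 + 2/3 = 15569/840; mean = 15569/840 ÷ 36 = 15569/30240 = 0.514847… → 0.515.

0.515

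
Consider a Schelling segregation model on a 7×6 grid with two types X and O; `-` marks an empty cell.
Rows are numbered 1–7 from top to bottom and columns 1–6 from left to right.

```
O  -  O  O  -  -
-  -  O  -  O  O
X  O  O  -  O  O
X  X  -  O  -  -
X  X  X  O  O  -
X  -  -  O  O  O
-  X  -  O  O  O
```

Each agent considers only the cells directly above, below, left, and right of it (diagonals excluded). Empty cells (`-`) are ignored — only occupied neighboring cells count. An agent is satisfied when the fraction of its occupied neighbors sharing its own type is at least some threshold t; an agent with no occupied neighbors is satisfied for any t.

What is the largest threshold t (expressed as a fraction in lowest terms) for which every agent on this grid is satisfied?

Row 1: (1,1)O — no occupied neighbors · (1,3)O 2/2 · (1,4)O 1/1
Row 2: (2,3)O 2/2 · (2,5)O 2/2 · (2,6)O 2/2
Row 3: (3,1)X 1/2 · (3,2)O 1/3 · (3,3)O 2/2 · (3,5)O 2/2 · (3,6)O 2/2
Row 4: (4,1)X 3/3 · (4,2)X 2/3 · (4,4)O 1/1
Row 5: (5,1)X 3/3 · (5,2)X 3/3 · (5,3)X 1/2 · (5,4)O 3/4 · (5,5)O 2/2
Row 6: (6,1)X 1/1 · (6,4)O 3/3 · (6,5)O 4/4 · (6,6)O 2/2
Row 7: (7,2)X — no occupied neighbors · (7,4)O 2/2 · (7,5)O 3/3 · (7,6)O 2/2
The smallest same-type fraction is 1/3 at (3,2), which reduces to 1/3. Any threshold above that leaves this agent unsatisfied.

1/3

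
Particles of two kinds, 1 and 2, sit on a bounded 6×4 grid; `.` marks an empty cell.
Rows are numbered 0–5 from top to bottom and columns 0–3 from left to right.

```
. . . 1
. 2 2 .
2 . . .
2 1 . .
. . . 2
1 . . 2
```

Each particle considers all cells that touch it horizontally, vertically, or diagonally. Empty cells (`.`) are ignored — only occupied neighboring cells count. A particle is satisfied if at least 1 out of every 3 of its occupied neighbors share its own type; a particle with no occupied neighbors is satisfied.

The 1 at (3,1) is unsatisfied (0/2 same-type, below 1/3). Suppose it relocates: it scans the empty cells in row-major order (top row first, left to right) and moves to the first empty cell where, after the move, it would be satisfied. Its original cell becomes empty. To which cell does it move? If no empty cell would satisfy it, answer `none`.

Vacating (3,1). Empty cells in order:
  (0,0): 0/1 same-type → still unsatisfied.
  (0,1): 0/2 same-type → still unsatisfied.
  (0,2): 1/3 same-type → satisfied — stop here.

(0,2)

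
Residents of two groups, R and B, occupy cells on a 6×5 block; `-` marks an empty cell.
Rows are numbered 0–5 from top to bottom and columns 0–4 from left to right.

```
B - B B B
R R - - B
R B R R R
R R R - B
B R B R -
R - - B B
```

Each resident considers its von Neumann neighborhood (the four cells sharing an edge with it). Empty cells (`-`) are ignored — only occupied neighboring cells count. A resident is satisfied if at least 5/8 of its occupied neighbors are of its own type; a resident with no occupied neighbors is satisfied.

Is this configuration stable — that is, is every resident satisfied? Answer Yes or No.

No

Row 0: (0,0)B 0/1 ✗ · (0,2)B 1/1 ✓ · (0,3)B 2/2 ✓ · (0,4)B 2/2 ✓
Row 1: (1,0)R 2/3 ✓ · (1,1)R 1/2 ✗ · (1,4)B 1/2 ✗
Row 2: (2,0)R 2/3 ✓ · (2,1)B 0/4 ✗ · (2,2)R 2/3 ✓ · (2,3)R 2/2 ✓ · (2,4)R 1/3 ✗
Row 3: (3,0)R 2/3 ✓ · (3,1)R 3/4 ✓ · (3,2)R 2/3 ✓ · (3,4)B 0/1 ✗
Row 4: (4,0)B 0/3 ✗ · (4,1)R 1/3 ✗ · (4,2)B 0/3 ✗ · (4,3)R 0/2 ✗
Row 5: (5,0)R 0/1 ✗ · (5,3)B 1/2 ✗ · (5,4)B 1/1 ✓
For instance (0,0) has only 0/1 same-type neighbors, below 5/8.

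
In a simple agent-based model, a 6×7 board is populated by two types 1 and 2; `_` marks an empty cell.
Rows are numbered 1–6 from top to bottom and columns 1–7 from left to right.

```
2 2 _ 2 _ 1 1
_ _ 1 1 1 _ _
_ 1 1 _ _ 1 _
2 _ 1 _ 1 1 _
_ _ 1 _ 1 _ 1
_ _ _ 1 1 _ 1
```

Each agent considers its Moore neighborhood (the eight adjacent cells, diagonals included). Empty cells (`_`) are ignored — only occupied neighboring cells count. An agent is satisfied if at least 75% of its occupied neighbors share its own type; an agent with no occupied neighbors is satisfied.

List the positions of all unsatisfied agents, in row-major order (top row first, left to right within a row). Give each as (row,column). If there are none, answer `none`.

(1,2), (1,4), (2,3), (4,1)

(1,1)2 1/1 satisfied
(1,2)2 1/2 not
(1,4)2 0/3 not
(1,6)1 2/2 satisfied
(1,7)1 1/1 satisfied
(2,3)1 3/5 not
(2,4)1 3/4 satisfied
(2,5)1 3/4 satisfied
(3,2)1 3/4 satisfied
(3,3)1 4/4 satisfied
(3,6)1 3/3 satisfied
(4,1)2 0/1 not
(4,3)1 3/3 satisfied
(4,5)1 3/3 satisfied
(4,6)1 4/4 satisfied
(5,3)1 2/2 satisfied
(5,5)1 4/4 satisfied
(5,7)1 2/2 satisfied
(6,4)1 3/3 satisfied
(6,5)1 2/2 satisfied
(6,7)1 1/1 satisfied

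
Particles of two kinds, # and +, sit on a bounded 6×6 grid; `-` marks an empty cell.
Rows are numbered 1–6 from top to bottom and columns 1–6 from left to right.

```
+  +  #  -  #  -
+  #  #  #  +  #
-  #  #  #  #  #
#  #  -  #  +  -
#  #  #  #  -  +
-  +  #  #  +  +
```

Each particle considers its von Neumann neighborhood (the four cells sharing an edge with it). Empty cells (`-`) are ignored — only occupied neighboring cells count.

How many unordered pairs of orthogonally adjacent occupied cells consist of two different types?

12

Scan each occupied cell's neighbors to the right and below so each pair is counted once.
Row 1: +(1,1)–+(1,2)= +(1,1)–+(2,1)= +(1,2)–#(1,3)≠ +(1,2)–#(2,2)≠ #(1,3)–#(2,3)= #(1,5)–+(2,5)≠  → 3/6 unlike.
Row 2: +(2,1)–#(2,2)≠ #(2,2)–#(2,3)= #(2,2)–#(3,2)= #(2,3)–#(2,4)= #(2,3)–#(3,3)= #(2,4)–+(2,5)≠ #(2,4)–#(3,4)= +(2,5)–#(2,6)≠ +(2,5)–#(3,5)≠ #(2,6)–#(3,6)=  → 4/10 unlike.
Row 3: #(3,2)–#(3,3)= #(3,2)–#(4,2)= #(3,3)–#(3,4)= #(3,4)–#(3,5)= #(3,4)–#(4,4)= #(3,5)–#(3,6)= #(3,5)–+(4,5)≠  → 1/7 unlike.
Row 4: #(4,1)–#(4,2)= #(4,1)–#(5,1)= #(4,2)–#(5,2)= #(4,4)–+(4,5)≠ #(4,4)–#(5,4)=  → 1/5 unlike.
Row 5: #(5,1)–#(5,2)= #(5,2)–#(5,3)= #(5,2)–+(6,2)≠ #(5,3)–#(5,4)= #(5,3)–#(6,3)= #(5,4)–#(6,4)= +(5,6)–+(6,6)=  → 1/7 unlike.
Row 6: +(6,2)–#(6,3)≠ #(6,3)–#(6,4)= #(6,4)–+(6,5)≠ +(6,5)–+(6,6)=  → 2/4 unlike.
Total adjacent occupied pairs: 39; unlike-type pairs: 12.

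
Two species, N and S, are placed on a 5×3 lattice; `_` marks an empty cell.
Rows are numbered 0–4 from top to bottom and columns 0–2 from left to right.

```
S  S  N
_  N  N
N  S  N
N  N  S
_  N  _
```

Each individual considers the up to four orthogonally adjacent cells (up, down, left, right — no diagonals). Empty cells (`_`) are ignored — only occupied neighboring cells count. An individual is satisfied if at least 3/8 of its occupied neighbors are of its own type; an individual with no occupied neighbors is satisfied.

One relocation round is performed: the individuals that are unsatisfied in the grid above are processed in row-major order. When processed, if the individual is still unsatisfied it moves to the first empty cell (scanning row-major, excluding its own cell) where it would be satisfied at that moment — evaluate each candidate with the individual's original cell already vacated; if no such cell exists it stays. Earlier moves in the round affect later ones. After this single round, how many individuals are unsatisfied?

Initially unsatisfied (in order): (0,1), (1,1), (2,1), (2,2), (3,2).
  (0,1) → (4,2).
  (1,1): now satisfied by earlier moves; stays.
  (2,1): no empty cell satisfies it; stays.
  (2,2) → (0,1).
  (3,2): now satisfied by earlier moves; stays.
Resulting grid:
S N N
_ N N
N S _
N N S
_ N S
Unsatisfied now: (0,0), (2,1).

2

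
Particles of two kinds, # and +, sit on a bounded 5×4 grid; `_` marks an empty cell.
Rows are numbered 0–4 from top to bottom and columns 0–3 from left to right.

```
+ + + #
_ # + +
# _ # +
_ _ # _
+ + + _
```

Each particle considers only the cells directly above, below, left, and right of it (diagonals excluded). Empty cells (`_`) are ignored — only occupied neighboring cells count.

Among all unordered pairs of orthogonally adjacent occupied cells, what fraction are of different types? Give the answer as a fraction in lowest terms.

7/15

Scan each occupied cell's neighbors to the right and below so each pair is counted once.
From row 0: 3 unlike of 6 pairs (running 3/6).
From row 1: 2 unlike of 4 pairs (running 5/10).
From row 2: 1 unlike of 2 pairs (running 6/12).
From row 3: 1 unlike of 1 pairs (running 7/13).
From row 4: 0 unlike of 2 pairs (running 7/15).
Total adjacent occupied pairs: 15; unlike-type pairs: 7.
7/15 is already in lowest terms.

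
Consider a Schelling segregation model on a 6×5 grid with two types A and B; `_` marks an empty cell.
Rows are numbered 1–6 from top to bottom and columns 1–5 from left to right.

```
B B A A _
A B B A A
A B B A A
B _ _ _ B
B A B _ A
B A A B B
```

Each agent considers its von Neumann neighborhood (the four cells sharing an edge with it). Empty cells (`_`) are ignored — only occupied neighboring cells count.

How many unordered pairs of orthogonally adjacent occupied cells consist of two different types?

Scan each occupied cell's neighbors to the right and below so each pair is counted once.
From row 1: 3 unlike of 7 pairs (running 3/7).
From row 2: 2 unlike of 9 pairs (running 5/16).
From row 3: 4 unlike of 6 pairs (running 9/22).
From row 4: 1 unlike of 2 pairs (running 10/24).
From row 5: 4 unlike of 6 pairs (running 14/30).
From row 6: 2 unlike of 4 pairs (running 16/34).
Total adjacent occupied pairs: 34; unlike-type pairs: 16.

16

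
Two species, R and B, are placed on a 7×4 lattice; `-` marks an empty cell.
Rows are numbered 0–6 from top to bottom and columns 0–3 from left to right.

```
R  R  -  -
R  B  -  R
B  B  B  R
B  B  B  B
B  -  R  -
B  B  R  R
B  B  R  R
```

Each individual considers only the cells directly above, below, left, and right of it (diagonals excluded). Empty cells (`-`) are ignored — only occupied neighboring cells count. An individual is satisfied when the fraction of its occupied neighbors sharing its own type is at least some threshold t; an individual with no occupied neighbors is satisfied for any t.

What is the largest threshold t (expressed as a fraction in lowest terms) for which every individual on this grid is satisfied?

1/3

Row 0: (0,0)R 2/2 · (0,1)R 1/2
Row 1: (1,0)R 1/3 · (1,1)B 1/3 · (1,3)R 1/1
Row 2: (2,0)B 2/3 · (2,1)B 4/4 · (2,2)B 2/3 · (2,3)R 1/3
Row 3: (3,0)B 3/3 · (3,1)B 3/3 · (3,2)B 3/4 · (3,3)B 1/2
Row 4: (4,0)B 2/2 · (4,2)R 1/2
Row 5: (5,0)B 3/3 · (5,1)B 2/3 · (5,2)R 3/4 · (5,3)R 2/2
Row 6: (6,0)B 2/2 · (6,1)B 2/3 · (6,2)R 2/3 · (6,3)R 2/2
The smallest same-type fraction is 1/3 at (1,0), which reduces to 1/3. Any threshold above that leaves this individual unsatisfied.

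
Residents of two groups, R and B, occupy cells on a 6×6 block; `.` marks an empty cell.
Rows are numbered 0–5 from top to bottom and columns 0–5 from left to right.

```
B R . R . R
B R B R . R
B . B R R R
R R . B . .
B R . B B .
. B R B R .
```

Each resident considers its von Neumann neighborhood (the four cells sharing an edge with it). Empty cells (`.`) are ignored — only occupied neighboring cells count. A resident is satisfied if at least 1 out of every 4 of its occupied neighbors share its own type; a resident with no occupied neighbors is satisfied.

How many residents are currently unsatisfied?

Row 0: (0,0)B 1/2 satisfied · (0,1)R 1/2 satisfied · (0,3)R 1/1 satisfied · (0,5)R 1/1 satisfied
Row 1: (1,0)B 2/3 satisfied · (1,1)R 1/3 satisfied · (1,2)B 1/3 satisfied · (1,3)R 2/3 satisfied · (1,5)R 2/2 satisfied
Row 2: (2,0)B 1/2 satisfied · (2,2)B 1/2 satisfied · (2,3)R 2/4 satisfied · (2,4)R 2/2 satisfied · (2,5)R 2/2 satisfied
Row 3: (3,0)R 1/3 satisfied · (3,1)R 2/2 satisfied · (3,3)B 1/2 satisfied
Row 4: (4,0)B 0/2 not · (4,1)R 1/3 satisfied · (4,3)B 3/3 satisfied · (4,4)B 1/2 satisfied
Row 5: (5,1)B 0/2 not · (5,2)R 0/2 not · (5,3)B 1/3 satisfied · (5,4)R 0/2 not
Unsatisfied: (4,0), (5,1), (5,2), (5,4) — 4 in total.

4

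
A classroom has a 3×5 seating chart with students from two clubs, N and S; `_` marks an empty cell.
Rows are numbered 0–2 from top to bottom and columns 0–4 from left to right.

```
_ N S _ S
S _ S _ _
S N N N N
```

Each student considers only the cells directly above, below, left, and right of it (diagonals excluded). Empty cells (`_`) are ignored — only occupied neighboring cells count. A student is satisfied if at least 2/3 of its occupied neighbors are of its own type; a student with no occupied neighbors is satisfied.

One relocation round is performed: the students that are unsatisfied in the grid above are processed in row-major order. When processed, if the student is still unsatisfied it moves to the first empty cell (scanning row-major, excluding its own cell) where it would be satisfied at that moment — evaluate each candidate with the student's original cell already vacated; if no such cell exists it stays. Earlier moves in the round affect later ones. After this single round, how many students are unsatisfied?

2

Initially unsatisfied (in order): (0,1), (0,2), (1,2), (2,0), (2,1).
  (0,1): no empty cell satisfies it; stays.
  (0,2) → (0,3).
  (1,2): no empty cell satisfies it; stays.
  (2,0) → (0,2).
  (2,1): now satisfied by earlier moves; stays.
Resulting grid:
_ N S S S
S _ S _ _
_ N N N N
Unsatisfied now: (0,1), (1,2).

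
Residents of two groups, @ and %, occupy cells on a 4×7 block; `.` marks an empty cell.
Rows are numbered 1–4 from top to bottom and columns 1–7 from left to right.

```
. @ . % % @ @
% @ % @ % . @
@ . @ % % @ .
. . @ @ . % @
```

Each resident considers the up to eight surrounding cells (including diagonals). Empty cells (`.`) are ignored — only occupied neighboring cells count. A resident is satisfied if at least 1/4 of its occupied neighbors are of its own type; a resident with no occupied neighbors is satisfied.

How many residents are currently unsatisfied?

2

(1,2)@ 1/3 ✓
(1,4)% 3/4 ✓
(1,5)% 2/4 ✓
(1,6)@ 2/4 ✓
(1,7)@ 2/2 ✓
(2,1)% 0/3 ✗
(2,2)@ 3/5 ✓
(2,3)% 2/6 ✓
(2,4)@ 1/7 ✗
(2,5)% 4/7 ✓
(2,7)@ 3/3 ✓
(3,1)@ 1/2 ✓
(3,3)@ 4/6 ✓
(3,4)% 3/7 ✓
(3,5)% 3/6 ✓
(3,6)@ 2/5 ✓
(4,3)@ 2/3 ✓
(4,4)@ 2/4 ✓
(4,6)% 1/3 ✓
(4,7)@ 1/2 ✓
Unsatisfied: (2,1), (2,4) — 2 in total.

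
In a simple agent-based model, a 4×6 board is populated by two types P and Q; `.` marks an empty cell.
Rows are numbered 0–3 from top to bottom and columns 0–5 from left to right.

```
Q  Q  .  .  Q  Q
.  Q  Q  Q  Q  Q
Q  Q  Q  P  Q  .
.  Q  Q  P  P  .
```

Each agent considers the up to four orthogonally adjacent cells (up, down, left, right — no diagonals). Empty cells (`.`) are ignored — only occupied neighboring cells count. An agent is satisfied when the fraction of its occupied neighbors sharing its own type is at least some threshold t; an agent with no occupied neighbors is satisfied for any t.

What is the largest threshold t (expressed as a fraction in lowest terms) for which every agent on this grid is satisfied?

Row 0: (0,0)Q 1/1 · (0,1)Q 2/2 · (0,4)Q 2/2 · (0,5)Q 2/2
Row 1: (1,1)Q 3/3 · (1,2)Q 3/3 · (1,3)Q 2/3 · (1,4)Q 4/4 · (1,5)Q 2/2
Row 2: (2,0)Q 1/1 · (2,1)Q 4/4 · (2,2)Q 3/4 · (2,3)P 1/4 · (2,4)Q 1/3
Row 3: (3,1)Q 2/2 · (3,2)Q 2/3 · (3,3)P 2/3 · (3,4)P 1/2
The smallest same-type fraction is 1/4 at (2,3), which reduces to 1/4. Any threshold above that leaves this agent unsatisfied.

1/4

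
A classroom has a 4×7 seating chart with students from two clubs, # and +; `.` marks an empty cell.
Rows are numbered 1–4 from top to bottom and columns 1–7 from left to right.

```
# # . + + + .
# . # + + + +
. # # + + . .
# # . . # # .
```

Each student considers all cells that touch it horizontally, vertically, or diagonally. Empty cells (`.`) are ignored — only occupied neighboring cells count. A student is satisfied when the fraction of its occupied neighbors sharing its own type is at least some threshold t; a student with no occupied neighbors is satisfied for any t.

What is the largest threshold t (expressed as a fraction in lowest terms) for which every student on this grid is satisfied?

(1,1)# 2/2
(1,2)# 3/3
(1,4)+ 3/4
(1,5)+ 5/5
(1,6)+ 4/4
(2,1)# 3/3
(2,3)# 3/6
(2,4)+ 5/7
(2,5)+ 7/7
(2,6)+ 5/5
(2,7)+ 2/2
(3,2)# 5/5
(3,3)# 3/5
(3,4)+ 3/6
(3,5)+ 4/6
(4,1)# 2/2
(4,2)# 3/3
(4,5)# 1/3
(4,6)# 1/2
The smallest same-type fraction is 1/3 at (4,5), which reduces to 1/3. Any threshold above that leaves this student unsatisfied.

1/3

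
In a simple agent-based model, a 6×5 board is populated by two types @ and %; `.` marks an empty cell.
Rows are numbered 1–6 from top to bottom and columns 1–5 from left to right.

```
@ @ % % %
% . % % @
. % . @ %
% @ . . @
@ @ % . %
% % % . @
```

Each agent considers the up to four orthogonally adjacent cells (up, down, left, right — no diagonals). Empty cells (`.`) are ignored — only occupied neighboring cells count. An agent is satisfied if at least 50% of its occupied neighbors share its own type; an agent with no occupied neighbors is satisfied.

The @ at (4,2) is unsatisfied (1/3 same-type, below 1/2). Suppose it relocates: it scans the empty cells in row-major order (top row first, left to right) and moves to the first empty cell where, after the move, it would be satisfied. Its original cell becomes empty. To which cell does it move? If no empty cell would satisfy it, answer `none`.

Vacating (4,2). Empty cells in order:
  (2,2): 1/4 same-type → still unsatisfied.
  (3,1): 0/3 same-type → still unsatisfied.
  (3,3): 1/3 same-type → still unsatisfied.
  (4,3): 0/1 same-type → still unsatisfied.
  (4,4): 2/2 same-type → satisfied — stop here.

(4,4)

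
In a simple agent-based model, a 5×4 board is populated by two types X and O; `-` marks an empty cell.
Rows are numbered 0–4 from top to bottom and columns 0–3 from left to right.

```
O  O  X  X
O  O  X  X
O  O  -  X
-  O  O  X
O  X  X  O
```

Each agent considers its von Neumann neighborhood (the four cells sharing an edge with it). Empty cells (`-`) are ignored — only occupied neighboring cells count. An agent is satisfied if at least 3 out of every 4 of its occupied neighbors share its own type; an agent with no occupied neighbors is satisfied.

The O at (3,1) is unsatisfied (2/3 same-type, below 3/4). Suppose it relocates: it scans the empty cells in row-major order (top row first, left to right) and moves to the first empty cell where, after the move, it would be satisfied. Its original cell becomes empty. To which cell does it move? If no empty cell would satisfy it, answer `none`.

Vacating (3,1). Empty cells in order:
  (2,2): 2/4 same-type → still unsatisfied.
  (3,0): 2/2 same-type → satisfied — stop here.

(3,0)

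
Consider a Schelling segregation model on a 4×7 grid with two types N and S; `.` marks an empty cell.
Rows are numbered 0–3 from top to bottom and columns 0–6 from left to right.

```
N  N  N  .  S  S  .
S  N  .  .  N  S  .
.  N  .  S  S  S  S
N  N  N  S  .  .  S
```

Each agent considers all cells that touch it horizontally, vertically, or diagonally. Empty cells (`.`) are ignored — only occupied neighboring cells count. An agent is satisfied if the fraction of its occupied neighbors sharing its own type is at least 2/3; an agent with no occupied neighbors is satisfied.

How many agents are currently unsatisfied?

4

(0,0)N 2/3 satisfied
(0,1)N 3/4 satisfied
(0,2)N 2/2 satisfied
(0,4)S 2/3 satisfied
(0,5)S 2/3 satisfied
(1,0)S 0/4 not
(1,1)N 4/5 satisfied
(1,4)N 0/6 not
(1,5)S 5/6 satisfied
(2,1)N 4/5 satisfied
(2,3)S 2/4 not
(2,4)S 4/5 satisfied
(2,5)S 4/5 satisfied
(2,6)S 3/3 satisfied
(3,0)N 2/2 satisfied
(3,1)N 3/3 satisfied
(3,2)N 2/4 not
(3,3)S 2/3 satisfied
(3,6)S 2/2 satisfied
Unsatisfied: (1,0), (1,4), (2,3), (3,2) — 4 in total.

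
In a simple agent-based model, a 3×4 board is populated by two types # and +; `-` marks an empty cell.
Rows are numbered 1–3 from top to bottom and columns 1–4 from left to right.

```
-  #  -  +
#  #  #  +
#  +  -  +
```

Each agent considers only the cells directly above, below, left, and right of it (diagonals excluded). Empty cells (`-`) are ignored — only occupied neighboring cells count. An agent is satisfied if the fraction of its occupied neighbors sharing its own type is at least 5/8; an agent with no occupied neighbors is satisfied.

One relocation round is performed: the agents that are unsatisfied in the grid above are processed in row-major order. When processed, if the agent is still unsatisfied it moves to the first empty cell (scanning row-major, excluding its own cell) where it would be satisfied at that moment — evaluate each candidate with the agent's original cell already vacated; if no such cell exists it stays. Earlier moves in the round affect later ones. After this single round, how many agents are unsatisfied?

0

Initially unsatisfied (in order): (2,3), (3,1), (3,2).
  (2,3) → (1,1).
  (3,1): no empty cell satisfies it; stays.
  (3,2) → (3,3).
Resulting grid:
# # - +
# # - +
# - + +
All satisfied now.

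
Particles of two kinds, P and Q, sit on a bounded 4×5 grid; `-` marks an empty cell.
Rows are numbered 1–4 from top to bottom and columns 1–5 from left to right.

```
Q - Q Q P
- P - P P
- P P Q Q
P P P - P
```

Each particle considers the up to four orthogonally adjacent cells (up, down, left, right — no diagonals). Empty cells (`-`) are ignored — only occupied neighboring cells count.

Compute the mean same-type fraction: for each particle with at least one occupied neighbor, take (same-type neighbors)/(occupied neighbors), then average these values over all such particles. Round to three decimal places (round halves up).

(1,1)Q — no occupied neighbors
(1,3)Q 1/1
(1,4)Q 1/3
(1,5)P 1/2
(2,2)P 1/1
(2,4)P 1/3
(2,5)P 2/3
(3,2)P 3/3
(3,3)P 2/3
(3,4)Q 1/3
(3,5)Q 1/3
(4,1)P 1/1
(4,2)P 3/3
(4,3)P 2/2
(4,5)P 0/1
Sum over 14 particles: 1/1 + 1/3 + 1/2 + 1/1 + 1/3 + 2/3 + 3/3 + 2/3 + 1/3 + 1/3 + 1/1 + 3/3 + 2/2 + 0/1 = 55/6; mean = 55/6 ÷ 14 = 55/84 = 0.654761… → 0.655.

0.655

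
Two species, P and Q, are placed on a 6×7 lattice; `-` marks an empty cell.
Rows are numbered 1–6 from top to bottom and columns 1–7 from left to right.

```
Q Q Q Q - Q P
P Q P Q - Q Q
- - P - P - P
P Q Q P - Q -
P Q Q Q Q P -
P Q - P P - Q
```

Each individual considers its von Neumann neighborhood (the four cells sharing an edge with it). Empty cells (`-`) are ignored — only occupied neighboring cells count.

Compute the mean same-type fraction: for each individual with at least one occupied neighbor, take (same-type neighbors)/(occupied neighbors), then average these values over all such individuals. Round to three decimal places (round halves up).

(1,1)Q 1/2
(1,2)Q 3/3
(1,3)Q 2/3
(1,4)Q 2/2
(1,6)Q 1/2
(1,7)P 0/2
(2,1)P 0/2
(2,2)Q 1/3
(2,3)P 1/4
(2,4)Q 1/2
(2,6)Q 2/2
(2,7)Q 1/3
(3,3)P 1/2
(3,5)P — no occupied neighbors
(3,7)P 0/1
(4,1)P 1/2
(4,2)Q 2/3
(4,3)Q 2/4
(4,4)P 0/2
(4,6)Q 0/1
(5,1)P 2/3
(5,2)Q 3/4
(5,3)Q 3/3
(5,4)Q 2/4
(5,5)Q 1/3
(5,6)P 0/2
(6,1)P 1/2
(6,2)Q 1/2
(6,4)P 1/2
(6,5)P 1/2
(6,7)Q — no occupied neighbors
Sum over 29 individuals: 1/2 + 3/3 + 2/3 + 2/2 + 1/2 + 0/2 + 0/2 + 1/3 + 1/4 + 1/2 + 2/2 + 1/3 + 1/2 + 0/1 + 1/2 + 2/3 + 2/4 + 0/2 + 0/1 + 2/3 + 3/4 + 3/3 + 2/4 + 1/3 + 0/2 + 1/2 + 1/2 + 1/2 + 1/2 = 27/2; mean = 27/2 ÷ 29 = 27/58 = 0.465517… → 0.466.

0.466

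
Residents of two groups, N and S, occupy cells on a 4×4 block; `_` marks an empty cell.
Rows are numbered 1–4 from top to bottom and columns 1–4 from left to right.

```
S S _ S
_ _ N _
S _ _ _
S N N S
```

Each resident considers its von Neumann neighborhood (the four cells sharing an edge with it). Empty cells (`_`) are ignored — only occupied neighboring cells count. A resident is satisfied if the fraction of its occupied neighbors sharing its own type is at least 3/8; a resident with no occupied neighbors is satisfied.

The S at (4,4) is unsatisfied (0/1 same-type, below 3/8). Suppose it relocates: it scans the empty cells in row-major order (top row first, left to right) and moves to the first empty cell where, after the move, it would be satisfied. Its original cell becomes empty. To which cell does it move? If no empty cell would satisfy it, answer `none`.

(1,3)

Vacating (4,4). Empty cells in order:
  (1,3): 2/3 same-type → satisfied — stop here.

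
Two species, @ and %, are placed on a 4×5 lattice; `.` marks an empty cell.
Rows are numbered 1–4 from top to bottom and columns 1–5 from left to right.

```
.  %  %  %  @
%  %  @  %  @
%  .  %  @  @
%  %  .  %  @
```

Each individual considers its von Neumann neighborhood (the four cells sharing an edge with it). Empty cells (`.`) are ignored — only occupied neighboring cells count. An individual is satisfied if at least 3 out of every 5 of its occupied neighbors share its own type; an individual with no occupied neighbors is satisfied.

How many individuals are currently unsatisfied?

(1,2)% 2/2 ok
(1,3)% 2/3 ok
(1,4)% 2/3 ok
(1,5)@ 1/2 unhappy
(2,1)% 2/2 ok
(2,2)% 2/3 ok
(2,3)@ 0/4 unhappy
(2,4)% 1/4 unhappy
(2,5)@ 2/3 ok
(3,1)% 2/2 ok
(3,3)% 0/2 unhappy
(3,4)@ 1/4 unhappy
(3,5)@ 3/3 ok
(4,1)% 2/2 ok
(4,2)% 1/1 ok
(4,4)% 0/2 unhappy
(4,5)@ 1/2 unhappy
Unsatisfied: (1,5), (2,3), (2,4), (3,3), (3,4), (4,4), (4,5) — 7 in total.

7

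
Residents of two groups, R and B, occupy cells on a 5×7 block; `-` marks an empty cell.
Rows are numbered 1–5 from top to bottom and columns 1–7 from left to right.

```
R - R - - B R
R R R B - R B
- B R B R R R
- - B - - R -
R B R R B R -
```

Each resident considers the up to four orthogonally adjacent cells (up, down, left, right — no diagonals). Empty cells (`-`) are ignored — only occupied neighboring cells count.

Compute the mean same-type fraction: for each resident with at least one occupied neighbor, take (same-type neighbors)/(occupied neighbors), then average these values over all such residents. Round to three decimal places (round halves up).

(1,1)R 1/1
(1,3)R 1/1
(1,6)B 0/2
(1,7)R 0/2
(2,1)R 2/2
(2,2)R 2/3
(2,3)R 3/4
(2,4)B 1/2
(2,6)R 1/3
(2,7)B 0/3
(3,2)B 0/2
(3,3)R 1/4
(3,4)B 1/3
(3,5)R 1/2
(3,6)R 4/4
(3,7)R 1/2
(4,3)B 0/2
(4,6)R 2/2
(5,1)R 0/1
(5,2)B 0/2
(5,3)R 1/3
(5,4)R 1/2
(5,5)B 0/2
(5,6)R 1/2
Sum over 24 residents: 1/1 + 1/1 + 0/2 + 0/2 + 2/2 + 2/3 + 3/4 + 1/2 + 1/3 + 0/3 + 0/2 + 1/4 + 1/3 + 1/2 + 4/4 + 1/2 + 0/2 + 2/2 + 0/1 + 0/2 + 1/3 + 1/2 + 0/2 + 1/2 = 61/6; mean = 61/6 ÷ 24 = 61/144 = 0.423611… → 0.424.

0.424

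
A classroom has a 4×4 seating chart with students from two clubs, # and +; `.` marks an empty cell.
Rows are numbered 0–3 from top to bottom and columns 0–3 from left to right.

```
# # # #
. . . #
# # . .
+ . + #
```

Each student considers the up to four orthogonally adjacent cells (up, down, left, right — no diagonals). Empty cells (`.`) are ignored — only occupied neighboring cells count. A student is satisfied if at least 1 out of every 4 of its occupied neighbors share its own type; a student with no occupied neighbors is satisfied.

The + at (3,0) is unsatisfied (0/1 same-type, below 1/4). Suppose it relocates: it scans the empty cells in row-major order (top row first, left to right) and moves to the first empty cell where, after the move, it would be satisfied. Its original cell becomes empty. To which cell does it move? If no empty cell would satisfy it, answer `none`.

Vacating (3,0). Empty cells in order:
  (1,0): 0/2 same-type → still unsatisfied.
  (1,1): 0/2 same-type → still unsatisfied.
  (1,2): 0/2 same-type → still unsatisfied.
  (2,2): 1/2 same-type → satisfied — stop here.

(2,2)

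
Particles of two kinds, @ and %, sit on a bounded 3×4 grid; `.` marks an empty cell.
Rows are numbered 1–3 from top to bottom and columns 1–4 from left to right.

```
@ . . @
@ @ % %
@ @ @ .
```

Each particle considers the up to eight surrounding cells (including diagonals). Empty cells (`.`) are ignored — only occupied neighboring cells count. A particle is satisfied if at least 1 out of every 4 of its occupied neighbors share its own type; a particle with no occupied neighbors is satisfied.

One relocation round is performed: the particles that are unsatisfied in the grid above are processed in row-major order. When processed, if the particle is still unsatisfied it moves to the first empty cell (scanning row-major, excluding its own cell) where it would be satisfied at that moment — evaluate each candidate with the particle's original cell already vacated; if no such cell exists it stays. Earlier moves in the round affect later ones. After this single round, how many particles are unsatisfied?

0

Initially unsatisfied (in order): (1,4), (2,3).
  (1,4) → (1,2).
  (2,3) → (1,3).
Resulting grid:
@ @ % .
@ @ . %
@ @ @ .
All satisfied now.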